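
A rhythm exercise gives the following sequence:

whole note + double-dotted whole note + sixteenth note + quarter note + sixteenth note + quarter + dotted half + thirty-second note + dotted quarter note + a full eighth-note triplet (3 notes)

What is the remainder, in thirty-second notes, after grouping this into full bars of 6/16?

9

One bar of 6/16 = 12 thirty-second notes.
In thirty-second notes: whole note = 32; double-dotted whole note = 56; sixteenth note = 2; quarter note = 8; sixteenth note = 2; quarter = 8; dotted half = 24; thirty-second note = 1; dotted quarter note = 12; a full eighth-note triplet (3 notes) (three triplet eighths span one quarter) = 8.
Sum: 32 + 56 + 2 + 8 + 2 + 8 + 24 + 1 + 12 + 8 = 153.
153 ÷ 12 = 12 complete bars with 9 thirty-second notes remaining.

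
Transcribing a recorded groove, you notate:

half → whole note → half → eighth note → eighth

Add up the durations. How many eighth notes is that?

18

Express everything in eighth notes: half = 4; whole note = 8; half = 4; eighth note = 1; eighth = 1.
Total: 4 + 8 + 4 + 1 + 1 = 18 eighth notes.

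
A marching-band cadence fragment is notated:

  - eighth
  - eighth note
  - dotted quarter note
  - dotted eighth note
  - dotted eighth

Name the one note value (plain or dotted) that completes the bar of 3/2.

half note

The bar of 3/2 = 24 sixteenth notes.
Working in sixteenth notes: eighth = 2; eighth note = 2; dotted quarter note = 6; dotted eighth note = 3; dotted eighth = 3.
Altogether 2 + 2 + 6 + 3 + 3 = 16.
Remaining: 24 − 16 = 8 sixteenth notes, which is a half note.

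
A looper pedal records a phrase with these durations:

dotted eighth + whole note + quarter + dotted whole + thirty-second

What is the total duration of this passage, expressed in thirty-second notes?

Express everything in thirty-second notes: dotted eighth = 6; whole note = 32; quarter = 8; dotted whole = 48; thirty-second = 1.
Altogether 6 + 32 + 8 + 48 + 1 = 95 thirty-second notes.

95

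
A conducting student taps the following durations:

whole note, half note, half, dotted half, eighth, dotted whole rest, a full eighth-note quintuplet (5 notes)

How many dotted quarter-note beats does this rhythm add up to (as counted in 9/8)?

One dotted quarter-note beat = 3 eighth notes.
Working in eighth notes: whole note = 8; half note = 4; half = 4; dotted half = 6; eighth = 1; dotted whole rest = 12; a full eighth-note quintuplet (5 notes) (five quintuplet eighths span one half) = 4.
Sum: 8 + 4 + 4 + 6 + 1 + 12 + 4 = 39.
39 ÷ 3 = 13 beats.

13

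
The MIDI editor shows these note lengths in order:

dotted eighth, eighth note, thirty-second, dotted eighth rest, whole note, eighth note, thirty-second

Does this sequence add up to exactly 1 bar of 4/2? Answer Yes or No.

One bar of 4/2 = 64 thirty-second notes.
Working in thirty-second notes: dotted eighth = 6; eighth note = 4; thirty-second = 1; dotted eighth rest = 6; whole note = 32; eighth note = 4; thirty-second = 1.
Total: 6 + 4 + 1 + 6 + 32 + 4 + 1 = 54.
54 falls short of 64, so the answer is No.

No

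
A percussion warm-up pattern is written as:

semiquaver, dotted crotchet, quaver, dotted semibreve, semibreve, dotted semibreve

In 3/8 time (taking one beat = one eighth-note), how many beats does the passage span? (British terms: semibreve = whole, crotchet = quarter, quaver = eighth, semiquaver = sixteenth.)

36.5

One eighth-note beat = 2 sixteenth notes.
Convert each value to sixteenth notes: semiquaver = 1; dotted crotchet = 6; quaver = 2; dotted semibreve = 24; semibreve = 16; dotted semibreve = 24.
Altogether 1 + 6 + 2 + 24 + 16 + 24 = 73.
73 ÷ 2 = 36.5 beats.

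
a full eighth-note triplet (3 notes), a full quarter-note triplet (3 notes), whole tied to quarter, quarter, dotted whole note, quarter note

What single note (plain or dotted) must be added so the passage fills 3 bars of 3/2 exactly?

half note

3 bars of 3/2 = 18 quarter notes.
Convert each value to quarter notes: a full eighth-note triplet (3 notes) (three triplet eighths span one quarter) = 1; a full quarter-note triplet (3 notes) (three triplet quarters span one half) = 2; whole tied to quarter (whole + quarter) = 5; quarter = 1; dotted whole note = 6; quarter note = 1.
Altogether 1 + 2 + 5 + 1 + 6 + 1 = 16.
Remaining: 18 − 16 = 2 quarter notes, which is a half note.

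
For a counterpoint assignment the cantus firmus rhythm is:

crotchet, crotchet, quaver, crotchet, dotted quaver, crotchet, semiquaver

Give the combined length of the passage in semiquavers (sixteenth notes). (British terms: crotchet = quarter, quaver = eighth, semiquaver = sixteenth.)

Each duration in sixteenth notes: crotchet = 4; crotchet = 4; quaver = 2; crotchet = 4; dotted quaver = 3; crotchet = 4; semiquaver = 1.
Altogether 4 + 4 + 2 + 4 + 3 + 4 + 1 = 22 sixteenth notes.

22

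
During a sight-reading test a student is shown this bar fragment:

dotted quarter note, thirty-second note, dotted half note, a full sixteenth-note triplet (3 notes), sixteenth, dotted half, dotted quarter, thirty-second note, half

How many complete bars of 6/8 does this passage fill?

One bar of 6/8 = 24 thirty-second notes.
Express everything in thirty-second notes: dotted quarter note = 12; thirty-second note = 1; dotted half note = 24; a full sixteenth-note triplet (3 notes) (three triplet sixteenths span one eighth) = 4; sixteenth = 2; dotted half = 24; dotted quarter = 12; thirty-second note = 1; half = 16.
Total: 12 + 1 + 24 + 4 + 2 + 24 + 12 + 1 + 16 = 96.
96 ÷ 24 = 4 complete bars with 0 left over.

4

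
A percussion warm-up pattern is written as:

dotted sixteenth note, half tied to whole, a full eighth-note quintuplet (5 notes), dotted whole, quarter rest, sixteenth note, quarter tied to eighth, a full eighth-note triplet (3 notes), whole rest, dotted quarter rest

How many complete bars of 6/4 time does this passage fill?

3

One bar of 6/4 = 48 thirty-second notes.
Express everything in thirty-second notes: dotted sixteenth note = 3; half tied to whole (half + whole) = 48; a full eighth-note quintuplet (5 notes) (five quintuplet eighths span one half) = 16; dotted whole = 48; quarter rest = 8; sixteenth note = 2; quarter tied to eighth (quarter + eighth) = 12; a full eighth-note triplet (3 notes) (three triplet eighths span one quarter) = 8; whole rest = 32; dotted quarter rest = 12.
Total: 3 + 48 + 16 + 48 + 8 + 2 + 12 + 8 + 32 + 12 = 189.
189 ÷ 48 = 3 complete bars with 45 left over.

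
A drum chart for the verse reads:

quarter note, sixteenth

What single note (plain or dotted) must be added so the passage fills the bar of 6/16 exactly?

sixteenth note

The bar of 6/16 = 6 sixteenth notes.
Working in sixteenth notes: quarter note = 4; sixteenth = 1.
Total: 4 + 1 = 5.
Remaining: 6 − 5 = 1 sixteenth note, which is a sixteenth note.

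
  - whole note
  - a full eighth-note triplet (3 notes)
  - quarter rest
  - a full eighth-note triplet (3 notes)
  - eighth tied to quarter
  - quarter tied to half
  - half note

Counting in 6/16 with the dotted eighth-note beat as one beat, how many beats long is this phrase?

One dotted eighth-note beat = 3 sixteenth notes.
Express everything in sixteenth notes: whole note = 16; a full eighth-note triplet (3 notes) (three triplet eighths span one quarter) = 4; quarter rest = 4; a full eighth-note triplet (3 notes) (three triplet eighths span one quarter) = 4; eighth tied to quarter (eighth + quarter) = 6; quarter tied to half (quarter + half) = 12; half note = 8.
Total: 16 + 4 + 4 + 4 + 6 + 12 + 8 = 54.
54 ÷ 3 = 18 beats.

18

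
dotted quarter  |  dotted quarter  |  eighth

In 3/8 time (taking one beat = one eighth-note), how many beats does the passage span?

One eighth-note beat = 2 sixteenth notes.
Convert each value to sixteenth notes: dotted quarter = 6; dotted quarter = 6; eighth = 2.
Altogether 6 + 6 + 2 = 14.
14 ÷ 2 = 7 beats.

7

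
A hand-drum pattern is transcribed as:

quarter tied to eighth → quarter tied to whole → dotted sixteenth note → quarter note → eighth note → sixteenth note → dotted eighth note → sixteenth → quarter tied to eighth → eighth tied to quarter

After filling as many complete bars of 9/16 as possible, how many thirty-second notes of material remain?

One bar of 9/16 = 18 thirty-second notes.
In thirty-second notes: quarter tied to eighth (quarter + eighth) = 12; quarter tied to whole (quarter + whole) = 40; dotted sixteenth note = 3; quarter note = 8; eighth note = 4; sixteenth note = 2; dotted eighth note = 6; sixteenth = 2; quarter tied to eighth (quarter + eighth) = 12; eighth tied to quarter (eighth + quarter) = 12.
Total: 12 + 40 + 3 + 8 + 4 + 2 + 6 + 2 + 12 + 12 = 101.
101 ÷ 18 = 5 complete bars with 11 thirty-second notes remaining.

11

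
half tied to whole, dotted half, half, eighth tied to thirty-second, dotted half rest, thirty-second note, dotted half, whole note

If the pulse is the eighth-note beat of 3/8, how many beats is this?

43.5

One eighth-note beat = 4 thirty-second notes.
Each duration in thirty-second notes: half tied to whole (half + whole) = 48; dotted half = 24; half = 16; eighth tied to thirty-second (eighth + thirty-second) = 5; dotted half rest = 24; thirty-second note = 1; dotted half = 24; whole note = 32.
Sum: 48 + 24 + 16 + 5 + 24 + 1 + 24 + 32 = 174.
174 ÷ 4 = 43.5 beats.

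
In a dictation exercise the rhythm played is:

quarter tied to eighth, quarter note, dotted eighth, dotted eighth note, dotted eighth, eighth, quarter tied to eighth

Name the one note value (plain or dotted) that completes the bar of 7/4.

The bar of 7/4 = 28 sixteenth notes.
Each duration in sixteenth notes: quarter tied to eighth (quarter + eighth) = 6; quarter note = 4; dotted eighth = 3; dotted eighth note = 3; dotted eighth = 3; eighth = 2; quarter tied to eighth (quarter + eighth) = 6.
Altogether 6 + 4 + 3 + 3 + 3 + 2 + 6 = 27.
Remaining: 28 − 27 = 1 sixteenth note, which is a sixteenth note.

sixteenth note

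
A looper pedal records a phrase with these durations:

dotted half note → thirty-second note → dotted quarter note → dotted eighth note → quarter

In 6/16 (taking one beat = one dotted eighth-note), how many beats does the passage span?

8.5

One dotted eighth-note beat = 6 thirty-second notes.
Convert each value to thirty-second notes: dotted half note = 24; thirty-second note = 1; dotted quarter note = 12; dotted eighth note = 6; quarter = 8.
Total: 24 + 1 + 12 + 6 + 8 = 51.
51 ÷ 6 = 8.5 beats.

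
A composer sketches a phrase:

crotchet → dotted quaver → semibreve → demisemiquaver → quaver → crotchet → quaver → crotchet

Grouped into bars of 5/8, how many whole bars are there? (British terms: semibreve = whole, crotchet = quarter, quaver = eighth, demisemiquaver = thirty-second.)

One bar of 5/8 = 20 thirty-second notes.
Convert each value to thirty-second notes: crotchet = 8; dotted quaver = 6; semibreve = 32; demisemiquaver = 1; quaver = 4; crotchet = 8; quaver = 4; crotchet = 8.
Sum: 8 + 6 + 32 + 1 + 4 + 8 + 4 + 8 = 71.
71 ÷ 20 = 3 complete bars with 11 left over.

3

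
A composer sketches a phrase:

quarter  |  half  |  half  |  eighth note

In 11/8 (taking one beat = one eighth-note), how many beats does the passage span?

One eighth-note beat = 2 sixteenth notes.
In sixteenth notes: quarter = 4; half = 8; half = 8; eighth note = 2.
Sum: 4 + 8 + 8 + 2 = 22.
22 ÷ 2 = 11 beats.

11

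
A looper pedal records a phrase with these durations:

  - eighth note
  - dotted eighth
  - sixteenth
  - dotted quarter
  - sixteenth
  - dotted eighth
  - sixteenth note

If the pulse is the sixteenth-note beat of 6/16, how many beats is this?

17

One sixteenth-note beat = 2 thirty-second notes.
Working in thirty-second notes: eighth note = 4; dotted eighth = 6; sixteenth = 2; dotted quarter = 12; sixteenth = 2; dotted eighth = 6; sixteenth note = 2.
Adding: 4 + 6 + 2 + 12 + 2 + 6 + 2 = 34.
34 ÷ 2 = 17 beats.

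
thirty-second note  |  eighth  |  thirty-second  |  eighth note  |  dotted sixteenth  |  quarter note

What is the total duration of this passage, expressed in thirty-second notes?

Working in thirty-second notes: thirty-second note = 1; eighth = 4; thirty-second = 1; eighth note = 4; dotted sixteenth = 3; quarter note = 8.
Adding: 1 + 4 + 1 + 4 + 3 + 8 = 21 thirty-second notes.

21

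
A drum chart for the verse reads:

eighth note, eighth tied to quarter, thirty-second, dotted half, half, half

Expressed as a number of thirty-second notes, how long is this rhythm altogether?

73

In thirty-second notes: eighth note = 4; eighth tied to quarter (eighth + quarter) = 12; thirty-second = 1; dotted half = 24; half = 16; half = 16.
Adding: 4 + 12 + 1 + 24 + 16 + 16 = 73 thirty-second notes.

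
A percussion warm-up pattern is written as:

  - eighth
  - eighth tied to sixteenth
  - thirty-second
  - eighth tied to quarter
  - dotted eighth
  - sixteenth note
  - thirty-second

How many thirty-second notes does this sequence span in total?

Working in thirty-second notes: eighth = 4; eighth tied to sixteenth (eighth + sixteenth) = 6; thirty-second = 1; eighth tied to quarter (eighth + quarter) = 12; dotted eighth = 6; sixteenth note = 2; thirty-second = 1.
Altogether 4 + 6 + 1 + 12 + 6 + 2 + 1 = 32 thirty-second notes.

32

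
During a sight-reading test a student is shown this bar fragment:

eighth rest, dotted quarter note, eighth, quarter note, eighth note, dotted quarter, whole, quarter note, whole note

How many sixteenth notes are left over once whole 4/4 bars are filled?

10

One bar of 4/4 = 8 eighth notes.
Convert each value to eighth notes: eighth rest = 1; dotted quarter note = 3; eighth = 1; quarter note = 2; eighth note = 1; dotted quarter = 3; whole = 8; quarter note = 2; whole note = 8.
Altogether 1 + 3 + 1 + 2 + 1 + 3 + 8 + 2 + 8 = 29.
29 ÷ 8 = 3 complete bars with 5 eighth notes remaining = 10 sixteenth notes.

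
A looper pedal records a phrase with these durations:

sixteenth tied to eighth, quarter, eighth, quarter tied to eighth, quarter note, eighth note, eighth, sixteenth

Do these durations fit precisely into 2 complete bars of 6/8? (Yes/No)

One bar of 6/8 = 12 sixteenth notes, so 2 bars = 24.
In sixteenth notes: sixteenth tied to eighth (sixteenth + eighth) = 3; quarter = 4; eighth = 2; quarter tied to eighth (quarter + eighth) = 6; quarter note = 4; eighth note = 2; eighth = 2; sixteenth = 1.
Sum: 3 + 4 + 2 + 6 + 4 + 2 + 2 + 1 = 24.
24 equals 24, so the answer is Yes.

Yes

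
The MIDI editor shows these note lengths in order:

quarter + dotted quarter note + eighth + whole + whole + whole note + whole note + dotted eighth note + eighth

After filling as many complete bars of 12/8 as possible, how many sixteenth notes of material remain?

9

One bar of 12/8 = 24 sixteenth notes.
In sixteenth notes: quarter = 4; dotted quarter note = 6; eighth = 2; whole = 16; whole = 16; whole note = 16; whole note = 16; dotted eighth note = 3; eighth = 2.
Total: 4 + 6 + 2 + 16 + 16 + 16 + 16 + 3 + 2 = 81.
81 ÷ 24 = 3 complete bars with 9 sixteenth notes remaining.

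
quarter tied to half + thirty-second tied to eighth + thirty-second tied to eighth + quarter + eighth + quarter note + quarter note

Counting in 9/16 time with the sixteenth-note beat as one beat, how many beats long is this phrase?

One sixteenth-note beat = 2 thirty-second notes.
Working in thirty-second notes: quarter tied to half (quarter + half) = 24; thirty-second tied to eighth (thirty-second + eighth) = 5; thirty-second tied to eighth (thirty-second + eighth) = 5; quarter = 8; eighth = 4; quarter note = 8; quarter note = 8.
Sum: 24 + 5 + 5 + 8 + 4 + 8 + 8 = 62.
62 ÷ 2 = 31 beats.

31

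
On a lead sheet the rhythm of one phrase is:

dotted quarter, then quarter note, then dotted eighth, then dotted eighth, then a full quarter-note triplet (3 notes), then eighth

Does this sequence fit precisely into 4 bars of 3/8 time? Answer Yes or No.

One bar of 3/8 = 6 sixteenth notes, so 4 bars = 24.
Each duration in sixteenth notes: dotted quarter = 6; quarter note = 4; dotted eighth = 3; dotted eighth = 3; a full quarter-note triplet (3 notes) (three triplet quarters span one half) = 8; eighth = 2.
Sum: 6 + 4 + 3 + 3 + 8 + 2 = 26.
26 exceeds 24, so the answer is No.

No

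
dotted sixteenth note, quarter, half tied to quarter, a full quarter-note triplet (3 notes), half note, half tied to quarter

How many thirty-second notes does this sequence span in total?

In thirty-second notes: dotted sixteenth note = 3; quarter = 8; half tied to quarter (half + quarter) = 24; a full quarter-note triplet (3 notes) (three triplet quarters span one half) = 16; half note = 16; half tied to quarter (half + quarter) = 24.
Total: 3 + 8 + 24 + 16 + 16 + 24 = 91 thirty-second notes.

91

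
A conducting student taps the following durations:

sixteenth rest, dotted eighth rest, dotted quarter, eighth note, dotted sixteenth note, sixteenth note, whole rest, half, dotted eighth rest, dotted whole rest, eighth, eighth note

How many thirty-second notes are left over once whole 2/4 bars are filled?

11

One bar of 2/4 = 16 thirty-second notes.
In thirty-second notes: sixteenth rest = 2; dotted eighth rest = 6; dotted quarter = 12; eighth note = 4; dotted sixteenth note = 3; sixteenth note = 2; whole rest = 32; half = 16; dotted eighth rest = 6; dotted whole rest = 48; eighth = 4; eighth note = 4.
Altogether 2 + 6 + 12 + 4 + 3 + 2 + 32 + 16 + 6 + 48 + 4 + 4 = 139.
139 ÷ 16 = 8 complete bars with 11 thirty-second notes remaining.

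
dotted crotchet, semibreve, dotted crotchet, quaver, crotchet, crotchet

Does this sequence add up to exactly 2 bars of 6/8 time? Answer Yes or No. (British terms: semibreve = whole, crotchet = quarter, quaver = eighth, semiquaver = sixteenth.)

No

One bar of 6/8 = 6 eighth notes, so 2 bars = 12.
Express everything in eighth notes: dotted crotchet = 3; semibreve = 8; dotted crotchet = 3; quaver = 1; crotchet = 2; crotchet = 2.
Adding: 3 + 8 + 3 + 1 + 2 + 2 = 19.
19 exceeds 12, so the answer is No.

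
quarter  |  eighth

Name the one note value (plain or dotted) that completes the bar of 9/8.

dotted half note

The bar of 9/8 = 9 eighth notes.
Working in eighth notes: quarter = 2; eighth = 1.
Altogether 2 + 1 = 3.
Remaining: 9 − 3 = 6 eighth notes, which is a dotted half note.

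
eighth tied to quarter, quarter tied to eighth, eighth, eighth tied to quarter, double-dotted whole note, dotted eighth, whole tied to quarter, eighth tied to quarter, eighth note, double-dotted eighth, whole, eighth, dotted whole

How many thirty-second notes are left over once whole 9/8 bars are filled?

One bar of 9/8 = 36 thirty-second notes.
Convert each value to thirty-second notes: eighth tied to quarter (eighth + quarter) = 12; quarter tied to eighth (quarter + eighth) = 12; eighth = 4; eighth tied to quarter (eighth + quarter) = 12; double-dotted whole note = 56; dotted eighth = 6; whole tied to quarter (whole + quarter) = 40; eighth tied to quarter (eighth + quarter) = 12; eighth note = 4; double-dotted eighth = 7; whole = 32; eighth = 4; dotted whole = 48.
Adding: 12 + 12 + 4 + 12 + 56 + 6 + 40 + 12 + 4 + 7 + 32 + 4 + 48 = 249.
249 ÷ 36 = 6 complete bars with 33 thirty-second notes remaining.

33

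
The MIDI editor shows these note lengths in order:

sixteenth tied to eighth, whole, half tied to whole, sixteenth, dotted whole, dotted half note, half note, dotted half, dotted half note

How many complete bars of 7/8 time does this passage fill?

One bar of 7/8 = 14 sixteenth notes.
Each duration in sixteenth notes: sixteenth tied to eighth (sixteenth + eighth) = 3; whole = 16; half tied to whole (half + whole) = 24; sixteenth = 1; dotted whole = 24; dotted half note = 12; half note = 8; dotted half = 12; dotted half note = 12.
Sum: 3 + 16 + 24 + 1 + 24 + 12 + 8 + 12 + 12 = 112.
112 ÷ 14 = 8 complete bars with 0 left over.

8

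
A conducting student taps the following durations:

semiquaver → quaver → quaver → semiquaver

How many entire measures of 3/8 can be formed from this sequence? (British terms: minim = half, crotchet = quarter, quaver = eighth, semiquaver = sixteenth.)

One bar of 3/8 = 6 sixteenth notes.
Working in sixteenth notes: semiquaver = 1; quaver = 2; quaver = 2; semiquaver = 1.
Altogether 1 + 2 + 2 + 1 = 6.
6 ÷ 6 = 1 complete bar with 0 left over.

1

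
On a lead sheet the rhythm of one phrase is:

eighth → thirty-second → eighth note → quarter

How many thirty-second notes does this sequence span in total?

17

Convert each value to thirty-second notes: eighth = 4; thirty-second = 1; eighth note = 4; quarter = 8.
Total: 4 + 1 + 4 + 8 = 17 thirty-second notes.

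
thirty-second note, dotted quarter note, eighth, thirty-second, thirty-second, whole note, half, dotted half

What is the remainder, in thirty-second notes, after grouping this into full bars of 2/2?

27

One bar of 2/2 = 32 thirty-second notes.
Express everything in thirty-second notes: thirty-second note = 1; dotted quarter note = 12; eighth = 4; thirty-second = 1; thirty-second = 1; whole note = 32; half = 16; dotted half = 24.
Adding: 1 + 12 + 4 + 1 + 1 + 32 + 16 + 24 = 91.
91 ÷ 32 = 2 complete bars with 27 thirty-second notes remaining.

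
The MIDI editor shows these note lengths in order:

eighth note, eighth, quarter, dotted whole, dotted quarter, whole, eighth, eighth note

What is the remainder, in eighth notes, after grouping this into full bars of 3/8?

One bar of 3/8 = 3 eighth notes.
In eighth notes: eighth note = 1; eighth = 1; quarter = 2; dotted whole = 12; dotted quarter = 3; whole = 8; eighth = 1; eighth note = 1.
Total: 1 + 1 + 2 + 12 + 3 + 8 + 1 + 1 = 29.
29 ÷ 3 = 9 complete bars with 2 eighth notes remaining.

2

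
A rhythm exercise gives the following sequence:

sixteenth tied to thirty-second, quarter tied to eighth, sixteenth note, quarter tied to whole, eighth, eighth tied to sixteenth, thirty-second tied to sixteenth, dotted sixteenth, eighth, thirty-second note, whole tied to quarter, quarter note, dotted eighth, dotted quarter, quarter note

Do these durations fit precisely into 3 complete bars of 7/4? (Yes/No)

No

One bar of 7/4 = 56 thirty-second notes, so 3 bars = 168.
In thirty-second notes: sixteenth tied to thirty-second (sixteenth + thirty-second) = 3; quarter tied to eighth (quarter + eighth) = 12; sixteenth note = 2; quarter tied to whole (quarter + whole) = 40; eighth = 4; eighth tied to sixteenth (eighth + sixteenth) = 6; thirty-second tied to sixteenth (thirty-second + sixteenth) = 3; dotted sixteenth = 3; eighth = 4; thirty-second note = 1; whole tied to quarter (whole + quarter) = 40; quarter note = 8; dotted eighth = 6; dotted quarter = 12; quarter note = 8.
Sum: 3 + 12 + 2 + 40 + 4 + 6 + 3 + 3 + 4 + 1 + 40 + 8 + 6 + 12 + 8 = 152.
152 falls short of 168, so the answer is No.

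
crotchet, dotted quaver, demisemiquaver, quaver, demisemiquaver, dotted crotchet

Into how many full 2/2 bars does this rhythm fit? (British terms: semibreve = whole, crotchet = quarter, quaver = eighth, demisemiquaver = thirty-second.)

1

One bar of 2/2 = 32 thirty-second notes.
In thirty-second notes: crotchet = 8; dotted quaver = 6; demisemiquaver = 1; quaver = 4; demisemiquaver = 1; dotted crotchet = 12.
Altogether 8 + 6 + 1 + 4 + 1 + 12 = 32.
32 ÷ 32 = 1 complete bar with 0 left over.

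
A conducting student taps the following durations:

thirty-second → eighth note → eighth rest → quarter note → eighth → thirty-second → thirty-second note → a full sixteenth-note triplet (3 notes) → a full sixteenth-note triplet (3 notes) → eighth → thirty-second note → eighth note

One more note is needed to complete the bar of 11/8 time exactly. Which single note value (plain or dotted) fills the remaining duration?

eighth note

The bar of 11/8 = 44 thirty-second notes.
Express everything in thirty-second notes: thirty-second = 1; eighth note = 4; eighth rest = 4; quarter note = 8; eighth = 4; thirty-second = 1; thirty-second note = 1; a full sixteenth-note triplet (3 notes) (three triplet sixteenths span one eighth) = 4; a full sixteenth-note triplet (3 notes) (three triplet sixteenths span one eighth) = 4; eighth = 4; thirty-second note = 1; eighth note = 4.
Sum: 1 + 4 + 4 + 8 + 4 + 1 + 1 + 4 + 4 + 4 + 1 + 4 = 40.
Remaining: 44 − 40 = 4 thirty-second notes, which is a eighth note.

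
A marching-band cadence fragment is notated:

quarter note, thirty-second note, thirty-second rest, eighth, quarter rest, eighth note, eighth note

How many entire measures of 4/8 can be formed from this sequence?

1

One bar of 4/8 = 16 thirty-second notes.
Convert each value to thirty-second notes: quarter note = 8; thirty-second note = 1; thirty-second rest = 1; eighth = 4; quarter rest = 8; eighth note = 4; eighth note = 4.
Total: 8 + 1 + 1 + 4 + 8 + 4 + 4 = 30.
30 ÷ 16 = 1 complete bar with 14 left over.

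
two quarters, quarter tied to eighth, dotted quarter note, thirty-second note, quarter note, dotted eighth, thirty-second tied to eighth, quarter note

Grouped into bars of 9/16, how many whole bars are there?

One bar of 9/16 = 18 thirty-second notes.
Express everything in thirty-second notes: quarter = 8; quarter = 8; quarter tied to eighth (quarter + eighth) = 12; dotted quarter note = 12; thirty-second note = 1; quarter note = 8; dotted eighth = 6; thirty-second tied to eighth (thirty-second + eighth) = 5; quarter note = 8.
Total: 8 + 8 + 12 + 12 + 1 + 8 + 6 + 5 + 8 = 68.
68 ÷ 18 = 3 complete bars with 14 left over.

3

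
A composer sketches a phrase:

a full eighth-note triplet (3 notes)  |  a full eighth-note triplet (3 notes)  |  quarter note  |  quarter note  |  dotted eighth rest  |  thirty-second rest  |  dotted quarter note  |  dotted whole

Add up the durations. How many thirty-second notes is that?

99

Express everything in thirty-second notes: a full eighth-note triplet (3 notes) (three triplet eighths span one quarter) = 8; a full eighth-note triplet (3 notes) (three triplet eighths span one quarter) = 8; quarter note = 8; quarter note = 8; dotted eighth rest = 6; thirty-second rest = 1; dotted quarter note = 12; dotted whole = 48.
Sum: 8 + 8 + 8 + 8 + 6 + 1 + 12 + 48 = 99 thirty-second notes.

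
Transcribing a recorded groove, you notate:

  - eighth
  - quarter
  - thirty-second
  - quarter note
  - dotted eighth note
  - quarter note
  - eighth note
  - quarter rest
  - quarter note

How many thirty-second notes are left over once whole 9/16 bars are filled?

1

One bar of 9/16 = 18 thirty-second notes.
Convert each value to thirty-second notes: eighth = 4; quarter = 8; thirty-second = 1; quarter note = 8; dotted eighth note = 6; quarter note = 8; eighth note = 4; quarter rest = 8; quarter note = 8.
Total: 4 + 8 + 1 + 8 + 6 + 8 + 4 + 8 + 8 = 55.
55 ÷ 18 = 3 complete bars with 1 thirty-second note remaining.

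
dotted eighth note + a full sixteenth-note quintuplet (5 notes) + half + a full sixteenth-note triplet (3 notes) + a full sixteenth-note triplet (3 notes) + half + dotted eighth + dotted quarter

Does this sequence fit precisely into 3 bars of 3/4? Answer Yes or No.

Yes

One bar of 3/4 = 12 sixteenth notes, so 3 bars = 36.
In sixteenth notes: dotted eighth note = 3; a full sixteenth-note quintuplet (5 notes) (five quintuplet sixteenths span one quarter) = 4; half = 8; a full sixteenth-note triplet (3 notes) (three triplet sixteenths span one eighth) = 2; a full sixteenth-note triplet (3 notes) (three triplet sixteenths span one eighth) = 2; half = 8; dotted eighth = 3; dotted quarter = 6.
Sum: 3 + 4 + 8 + 2 + 2 + 8 + 3 + 6 = 36.
36 equals 36, so the answer is Yes.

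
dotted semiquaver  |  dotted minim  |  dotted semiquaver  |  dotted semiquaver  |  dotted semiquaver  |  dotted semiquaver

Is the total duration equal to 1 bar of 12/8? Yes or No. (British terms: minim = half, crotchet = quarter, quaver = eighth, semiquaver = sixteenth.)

No

One bar of 12/8 = 48 thirty-second notes.
Convert each value to thirty-second notes: dotted semiquaver = 3; dotted minim = 24; dotted semiquaver = 3; dotted semiquaver = 3; dotted semiquaver = 3; dotted semiquaver = 3.
Total: 3 + 24 + 3 + 3 + 3 + 3 = 39.
39 falls short of 48, so the answer is No.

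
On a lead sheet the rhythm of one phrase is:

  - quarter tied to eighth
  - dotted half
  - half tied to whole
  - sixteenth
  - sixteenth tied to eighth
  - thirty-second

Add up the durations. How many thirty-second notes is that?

93

In thirty-second notes: quarter tied to eighth (quarter + eighth) = 12; dotted half = 24; half tied to whole (half + whole) = 48; sixteenth = 2; sixteenth tied to eighth (sixteenth + eighth) = 6; thirty-second = 1.
Total: 12 + 24 + 48 + 2 + 6 + 1 = 93 thirty-second notes.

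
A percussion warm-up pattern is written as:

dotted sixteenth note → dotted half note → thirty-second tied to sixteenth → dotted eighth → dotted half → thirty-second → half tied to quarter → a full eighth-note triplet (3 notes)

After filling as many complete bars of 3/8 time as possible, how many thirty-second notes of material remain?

One bar of 3/8 = 12 thirty-second notes.
Working in thirty-second notes: dotted sixteenth note = 3; dotted half note = 24; thirty-second tied to sixteenth (thirty-second + sixteenth) = 3; dotted eighth = 6; dotted half = 24; thirty-second = 1; half tied to quarter (half + quarter) = 24; a full eighth-note triplet (3 notes) (three triplet eighths span one quarter) = 8.
Altogether 3 + 24 + 3 + 6 + 24 + 1 + 24 + 8 = 93.
93 ÷ 12 = 7 complete bars with 9 thirty-second notes remaining.

9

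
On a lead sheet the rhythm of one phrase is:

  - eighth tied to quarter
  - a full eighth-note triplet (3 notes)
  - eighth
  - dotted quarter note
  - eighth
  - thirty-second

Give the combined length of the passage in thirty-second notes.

Working in thirty-second notes: eighth tied to quarter (eighth + quarter) = 12; a full eighth-note triplet (3 notes) (three triplet eighths span one quarter) = 8; eighth = 4; dotted quarter note = 12; eighth = 4; thirty-second = 1.
Sum: 12 + 8 + 4 + 12 + 4 + 1 = 41 thirty-second notes.

41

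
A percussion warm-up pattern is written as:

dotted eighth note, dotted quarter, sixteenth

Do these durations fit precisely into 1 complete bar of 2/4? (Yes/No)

No

One bar of 2/4 = 8 sixteenth notes.
Convert each value to sixteenth notes: dotted eighth note = 3; dotted quarter = 6; sixteenth = 1.
Sum: 3 + 6 + 1 = 10.
10 exceeds 8, so the answer is No.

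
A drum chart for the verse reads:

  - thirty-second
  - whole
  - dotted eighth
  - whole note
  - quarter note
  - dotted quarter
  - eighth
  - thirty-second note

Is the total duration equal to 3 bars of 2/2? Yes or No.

Yes

One bar of 2/2 = 32 thirty-second notes, so 3 bars = 96.
Each duration in thirty-second notes: thirty-second = 1; whole = 32; dotted eighth = 6; whole note = 32; quarter note = 8; dotted quarter = 12; eighth = 4; thirty-second note = 1.
Sum: 1 + 32 + 6 + 32 + 8 + 12 + 4 + 1 = 96.
96 equals 96, so the answer is Yes.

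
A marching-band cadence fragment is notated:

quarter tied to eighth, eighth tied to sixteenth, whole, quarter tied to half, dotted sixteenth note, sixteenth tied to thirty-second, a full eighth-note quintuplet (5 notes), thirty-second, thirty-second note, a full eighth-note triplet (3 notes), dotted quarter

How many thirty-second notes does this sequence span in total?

Convert each value to thirty-second notes: quarter tied to eighth (quarter + eighth) = 12; eighth tied to sixteenth (eighth + sixteenth) = 6; whole = 32; quarter tied to half (quarter + half) = 24; dotted sixteenth note = 3; sixteenth tied to thirty-second (sixteenth + thirty-second) = 3; a full eighth-note quintuplet (5 notes) (five quintuplet eighths span one half) = 16; thirty-second = 1; thirty-second note = 1; a full eighth-note triplet (3 notes) (three triplet eighths span one quarter) = 8; dotted quarter = 12.
Total: 12 + 6 + 32 + 24 + 3 + 3 + 16 + 1 + 1 + 8 + 12 = 118 thirty-second notes.

118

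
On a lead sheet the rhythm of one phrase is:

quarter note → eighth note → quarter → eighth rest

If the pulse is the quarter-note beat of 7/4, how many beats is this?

One quarter-note beat = 2 eighth notes.
In eighth notes: quarter note = 2; eighth note = 1; quarter = 2; eighth rest = 1.
Altogether 2 + 1 + 2 + 1 = 6.
6 ÷ 2 = 3 beats.

3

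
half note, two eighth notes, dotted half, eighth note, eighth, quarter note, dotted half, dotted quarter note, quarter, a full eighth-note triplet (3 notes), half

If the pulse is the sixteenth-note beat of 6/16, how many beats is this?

66

One sixteenth-note beat = 2 thirty-second notes.
Each duration in thirty-second notes: half note = 16; eighth note = 4; eighth note = 4; dotted half = 24; eighth note = 4; eighth = 4; quarter note = 8; dotted half = 24; dotted quarter note = 12; quarter = 8; a full eighth-note triplet (3 notes) (three triplet eighths span one quarter) = 8; half = 16.
Altogether 16 + 4 + 4 + 24 + 4 + 4 + 8 + 24 + 12 + 8 + 8 + 16 = 132.
132 ÷ 2 = 66 beats.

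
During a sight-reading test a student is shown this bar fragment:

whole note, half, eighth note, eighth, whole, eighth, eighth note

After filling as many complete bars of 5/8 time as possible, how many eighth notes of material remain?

One bar of 5/8 = 5 eighth notes.
Working in eighth notes: whole note = 8; half = 4; eighth note = 1; eighth = 1; whole = 8; eighth = 1; eighth note = 1.
Total: 8 + 4 + 1 + 1 + 8 + 1 + 1 = 24.
24 ÷ 5 = 4 complete bars with 4 eighth notes remaining.

4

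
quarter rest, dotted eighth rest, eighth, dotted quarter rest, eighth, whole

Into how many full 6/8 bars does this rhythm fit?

One bar of 6/8 = 12 sixteenth notes.
Working in sixteenth notes: quarter rest = 4; dotted eighth rest = 3; eighth = 2; dotted quarter rest = 6; eighth = 2; whole = 16.
Altogether 4 + 3 + 2 + 6 + 2 + 16 = 33.
33 ÷ 12 = 2 complete bars with 9 left over.

2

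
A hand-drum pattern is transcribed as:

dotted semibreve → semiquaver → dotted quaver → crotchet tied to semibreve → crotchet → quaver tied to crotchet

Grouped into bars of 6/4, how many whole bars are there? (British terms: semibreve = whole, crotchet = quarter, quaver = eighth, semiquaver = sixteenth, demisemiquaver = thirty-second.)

One bar of 6/4 = 24 sixteenth notes.
Express everything in sixteenth notes: dotted semibreve = 24; semiquaver = 1; dotted quaver = 3; crotchet tied to semibreve (crotchet + semibreve) = 20; crotchet = 4; quaver tied to crotchet (quaver + crotchet) = 6.
Total: 24 + 1 + 3 + 20 + 4 + 6 = 58.
58 ÷ 24 = 2 complete bars with 10 left over.

2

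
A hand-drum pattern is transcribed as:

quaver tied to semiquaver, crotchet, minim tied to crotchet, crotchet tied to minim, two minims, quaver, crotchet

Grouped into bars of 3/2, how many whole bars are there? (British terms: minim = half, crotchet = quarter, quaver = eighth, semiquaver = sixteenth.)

2

One bar of 3/2 = 24 sixteenth notes.
Express everything in sixteenth notes: quaver tied to semiquaver (quaver + semiquaver) = 3; crotchet = 4; minim tied to crotchet (minim + crotchet) = 12; crotchet tied to minim (crotchet + minim) = 12; minim = 8; minim = 8; quaver = 2; crotchet = 4.
Altogether 3 + 4 + 12 + 12 + 8 + 8 + 2 + 4 = 53.
53 ÷ 24 = 2 complete bars with 5 left over.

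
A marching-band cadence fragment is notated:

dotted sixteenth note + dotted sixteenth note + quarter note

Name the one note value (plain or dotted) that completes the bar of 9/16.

eighth note

The bar of 9/16 = 18 thirty-second notes.
Each duration in thirty-second notes: dotted sixteenth note = 3; dotted sixteenth note = 3; quarter note = 8.
Sum: 3 + 3 + 8 = 14.
Remaining: 18 − 14 = 4 thirty-second notes, which is a eighth note.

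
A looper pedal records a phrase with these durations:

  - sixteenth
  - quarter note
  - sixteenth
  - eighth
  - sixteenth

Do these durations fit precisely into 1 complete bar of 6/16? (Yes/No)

One bar of 6/16 = 6 sixteenth notes.
Each duration in sixteenth notes: sixteenth = 1; quarter note = 4; sixteenth = 1; eighth = 2; sixteenth = 1.
Altogether 1 + 4 + 1 + 2 + 1 = 9.
9 exceeds 6, so the answer is No.

No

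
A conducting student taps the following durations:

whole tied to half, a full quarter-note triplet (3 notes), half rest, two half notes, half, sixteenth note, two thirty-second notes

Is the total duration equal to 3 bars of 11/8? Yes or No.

One bar of 11/8 = 44 thirty-second notes, so 3 bars = 132.
Working in thirty-second notes: whole tied to half (whole + half) = 48; a full quarter-note triplet (3 notes) (three triplet quarters span one half) = 16; half rest = 16; half note = 16; half note = 16; half = 16; sixteenth note = 2; thirty-second note = 1; thirty-second note = 1.
Sum: 48 + 16 + 16 + 16 + 16 + 16 + 2 + 1 + 1 = 132.
132 equals 132, so the answer is Yes.

Yes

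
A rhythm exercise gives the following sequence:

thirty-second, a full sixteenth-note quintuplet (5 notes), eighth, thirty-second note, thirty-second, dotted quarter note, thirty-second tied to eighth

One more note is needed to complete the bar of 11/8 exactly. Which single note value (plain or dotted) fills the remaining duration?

dotted quarter note

The bar of 11/8 = 44 thirty-second notes.
Working in thirty-second notes: thirty-second = 1; a full sixteenth-note quintuplet (5 notes) (five quintuplet sixteenths span one quarter) = 8; eighth = 4; thirty-second note = 1; thirty-second = 1; dotted quarter note = 12; thirty-second tied to eighth (thirty-second + eighth) = 5.
Total: 1 + 8 + 4 + 1 + 1 + 12 + 5 = 32.
Remaining: 44 − 32 = 12 thirty-second notes, which is a dotted quarter note.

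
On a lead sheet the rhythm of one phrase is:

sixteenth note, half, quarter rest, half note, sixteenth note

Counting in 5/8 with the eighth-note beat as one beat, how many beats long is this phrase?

One eighth-note beat = 2 sixteenth notes.
Working in sixteenth notes: sixteenth note = 1; half = 8; quarter rest = 4; half note = 8; sixteenth note = 1.
Altogether 1 + 8 + 4 + 8 + 1 = 22.
22 ÷ 2 = 11 beats.

11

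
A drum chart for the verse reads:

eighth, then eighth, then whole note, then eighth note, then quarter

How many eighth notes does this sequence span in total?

13

Express everything in eighth notes: eighth = 1; eighth = 1; whole note = 8; eighth note = 1; quarter = 2.
Sum: 1 + 1 + 8 + 1 + 2 = 13 eighth notes.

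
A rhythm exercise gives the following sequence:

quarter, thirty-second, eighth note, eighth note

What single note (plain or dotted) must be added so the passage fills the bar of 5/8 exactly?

The bar of 5/8 = 20 thirty-second notes.
Each duration in thirty-second notes: quarter = 8; thirty-second = 1; eighth note = 4; eighth note = 4.
Altogether 8 + 1 + 4 + 4 = 17.
Remaining: 20 − 17 = 3 thirty-second notes, which is a dotted sixteenth note.

dotted sixteenth note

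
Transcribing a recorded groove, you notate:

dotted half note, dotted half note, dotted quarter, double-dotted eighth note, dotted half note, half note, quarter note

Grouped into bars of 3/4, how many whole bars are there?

4

One bar of 3/4 = 24 thirty-second notes.
Express everything in thirty-second notes: dotted half note = 24; dotted half note = 24; dotted quarter = 12; double-dotted eighth note = 7; dotted half note = 24; half note = 16; quarter note = 8.
Sum: 24 + 24 + 12 + 7 + 24 + 16 + 8 = 115.
115 ÷ 24 = 4 complete bars with 19 left over.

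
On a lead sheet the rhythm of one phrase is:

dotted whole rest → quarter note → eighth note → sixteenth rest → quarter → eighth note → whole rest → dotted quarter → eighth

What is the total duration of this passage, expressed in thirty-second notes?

122

Convert each value to thirty-second notes: dotted whole rest = 48; quarter note = 8; eighth note = 4; sixteenth rest = 2; quarter = 8; eighth note = 4; whole rest = 32; dotted quarter = 12; eighth = 4.
Adding: 48 + 8 + 4 + 2 + 8 + 4 + 32 + 12 + 4 = 122 thirty-second notes.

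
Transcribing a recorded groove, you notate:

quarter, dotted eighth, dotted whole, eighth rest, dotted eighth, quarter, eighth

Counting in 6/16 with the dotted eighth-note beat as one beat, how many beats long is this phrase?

14

One dotted eighth-note beat = 3 sixteenth notes.
In sixteenth notes: quarter = 4; dotted eighth = 3; dotted whole = 24; eighth rest = 2; dotted eighth = 3; quarter = 4; eighth = 2.
Adding: 4 + 3 + 24 + 2 + 3 + 4 + 2 = 42.
42 ÷ 3 = 14 beats.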